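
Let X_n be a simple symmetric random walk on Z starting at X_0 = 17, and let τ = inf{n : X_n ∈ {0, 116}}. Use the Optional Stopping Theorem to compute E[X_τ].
E[X_τ] = 17

X_n is a martingale and τ is a bounded-mean stopping time (indeed τ is finite a.s. with bounded expectation since the walk is in a bounded region). By the OST, E[X_τ] = E[X_0] = 17. Equivalently: E[X_τ] = 116 · P(hit 116 first) + 0 · P(hit 0 first) = 116 · (17/116) = 17.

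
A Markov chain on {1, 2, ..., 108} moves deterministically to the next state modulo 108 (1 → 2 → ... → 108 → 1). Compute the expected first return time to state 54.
E[T_54 | X_0 = 54] = 108

The chain cycles deterministically, so starting at state 54 it returns in exactly 108 steps. Equivalently, the stationary distribution is uniform π_j = 1/108 for every state j, so by Kac's formula E[T_54] = 1/π_54 = 108.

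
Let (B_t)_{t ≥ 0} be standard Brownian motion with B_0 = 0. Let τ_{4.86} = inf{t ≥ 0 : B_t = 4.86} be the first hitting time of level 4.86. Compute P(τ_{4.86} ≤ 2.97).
P(τ_{4.86} ≤ 2.97) = 2(1 − Φ(4.86/√2.97)) = 2(1 − Φ(2.8201)) ≈ 0.0048

By the reflection principle for standard BM, P(τ_b ≤ t) = 2 · P(B_t ≥ b). Since B_t ~ N(0, t), P(B_t ≥ 4.86) = 1 − Φ(4.86/√t) = 1 − Φ(4.86/√2.97) = 1 − Φ(2.8201) ≈ 0.00240. Doubling: P(τ_{4.86} ≤ 2.97) ≈ 2 · 0.00240 = 0.00480 ≈ 0.0048.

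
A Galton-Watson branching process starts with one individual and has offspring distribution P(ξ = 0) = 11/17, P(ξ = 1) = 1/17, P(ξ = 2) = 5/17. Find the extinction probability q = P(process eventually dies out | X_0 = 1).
q = 1

Mean offspring μ = 0·11/17 + 1·1/17 + 2·5/17 = 11/17 ≤ 1. For μ ≤ 1 with offspring not concentrated at 1, the Galton-Watson process goes extinct almost surely, so q = 1.
(Algebraic check: The pgf is f(s) = 11/17 + 1/17·s + 5/17·s². The extinction probability q is the smallest fixed point of f in [0, 1]. Setting s = f(s):
  5/17·s² + (1/17 − 1)·s + 11/17 = 0
  5/17·s² − (11/17 + 5/17)·s + 11/17 = 0
which factors as (s − 1)·(5/17·s − 11/17) = 0, giving roots s = 1 and s = (11/17)/(5/17) = 11/5. Since 11/5 ≥ 1, the smallest root in [0, 1] is s = 1.)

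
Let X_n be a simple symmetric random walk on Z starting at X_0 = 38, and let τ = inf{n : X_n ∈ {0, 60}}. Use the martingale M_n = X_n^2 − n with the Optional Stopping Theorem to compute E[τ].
E[τ] = 836

M_n = X_n^2 − n is a martingale (since E[X_{n+1}^2 | F_n] = X_n^2 + 1). By OST (τ has finite mean in a bounded region), E[M_τ] = E[M_0] = X_0^2 − 0 = 38^2 = 1444. Also E[M_τ] = E[X_τ^2] − E[τ]. The walk exits at 0 or 60, with P(hit 60 first) = 38/60, so E[X_τ^2] = 60^2 · 38/60 + 0 = 2280. Thus E[τ] = E[X_τ^2] − E[M_τ] = 2280 − 1444 = 836 = 38(60 − 38) = 836.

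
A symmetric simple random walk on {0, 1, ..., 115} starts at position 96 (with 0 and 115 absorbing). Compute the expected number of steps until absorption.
E[τ | X_0 = 96] = 1824

Let v_k = E[τ | X_0 = k]. Boundary: v_0 = v_115 = 0. Recurrence: v_k = 1 + (v_{k-1} + v_{k+1})/2 for 1 ≤ k ≤ 114. The particular solution to v_k − (v_{k-1} + v_{k+1})/2 = 1 is v_k = −k^2. Adding homogeneous solution A + B k and matching boundaries gives v_k = k (115 − k). Substituting k = 96: v_96 = 96 · 19 = 1824.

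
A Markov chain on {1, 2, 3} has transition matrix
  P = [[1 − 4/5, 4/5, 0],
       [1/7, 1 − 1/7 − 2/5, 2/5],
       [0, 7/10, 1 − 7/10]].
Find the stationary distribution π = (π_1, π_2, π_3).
π = (5/49, 4/7, 16/49)

This is a birth-death chain on three states, which satisfies detailed balance: π_1 · P_{12} = π_2 · P_{21} and π_2 · P_{23} = π_3 · P_{32}.
From π_1 · 4/5 = π_2 · 1/7: π_2/π_1 = (4/5)/(1/7) = 28/5.
From π_2 · 2/5 = π_3 · 7/10: π_3/π_2 = (2/5)/(7/10) = 4/7.
Take π_1 proportional to 1; then unnormalized π = (1, 28/5, 16/5). Normalize by dividing by the sum 49/5:
  π = (5/49, 4/7, 16/49).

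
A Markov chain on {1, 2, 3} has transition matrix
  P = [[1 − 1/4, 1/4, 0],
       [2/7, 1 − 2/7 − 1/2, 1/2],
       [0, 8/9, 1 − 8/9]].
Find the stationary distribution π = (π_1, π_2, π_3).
π = (128/303, 112/303, 21/101)

This is a birth-death chain on three states, which satisfies detailed balance: π_1 · P_{12} = π_2 · P_{21} and π_2 · P_{23} = π_3 · P_{32}.
From π_1 · 1/4 = π_2 · 2/7: π_2/π_1 = (1/4)/(2/7) = 7/8.
From π_2 · 1/2 = π_3 · 8/9: π_3/π_2 = (1/2)/(8/9) = 9/16.
Take π_1 proportional to 1; then unnormalized π = (1, 7/8, 63/128). Normalize by dividing by the sum 303/128:
  π = (128/303, 112/303, 21/101).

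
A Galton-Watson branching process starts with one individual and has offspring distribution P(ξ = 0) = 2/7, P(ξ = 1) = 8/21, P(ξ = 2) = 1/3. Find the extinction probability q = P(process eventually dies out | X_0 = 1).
q = 6/7

The pgf is f(s) = 2/7 + 8/21·s + 1/3·s². The extinction probability q is the smallest fixed point of f in [0, 1]. Setting s = f(s):
  1/3·s² + (8/21 − 1)·s + 2/7 = 0
  1/3·s² − (2/7 + 1/3)·s + 2/7 = 0
which factors as (s − 1)·(1/3·s − 2/7) = 0, giving roots s = 1 and s = (2/7)/(1/3) = 6/7.
Mean offspring μ = 8/21 + 2·1/3 = 22/21 > 1 (supercritical), so q < 1. The extinction probability is the smaller root: q = (2/7)/(1/3) = 6/7.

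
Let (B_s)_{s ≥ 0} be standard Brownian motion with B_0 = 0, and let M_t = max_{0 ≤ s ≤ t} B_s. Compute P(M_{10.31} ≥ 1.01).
P(M_{10.31} ≥ 1.01) = 2·P(B_{10.31} ≥ 1.01) = 2(1 − Φ(1.01/√10.31)) ≈ 0.7531

By the reflection principle for Brownian motion, P(M_t ≥ a) = 2 · P(B_t ≥ a) for a ≥ 0. Since B_t ~ N(0, t), P(B_t ≥ 1.01) = 1 − Φ(1.01/√t) = 1 − Φ(1.01/√10.31) = 1 − Φ(0.3146). So
  P(M_{10.31} ≥ 1.01) = 2(1 − Φ(0.3146)) ≈ 0.7531.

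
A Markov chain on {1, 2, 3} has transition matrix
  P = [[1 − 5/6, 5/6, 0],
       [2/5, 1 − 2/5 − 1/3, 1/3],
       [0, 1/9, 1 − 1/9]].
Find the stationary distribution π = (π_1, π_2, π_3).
π = (3/28, 25/112, 75/112)

This is a birth-death chain on three states, which satisfies detailed balance: π_1 · P_{12} = π_2 · P_{21} and π_2 · P_{23} = π_3 · P_{32}.
From π_1 · 5/6 = π_2 · 2/5: π_2/π_1 = (5/6)/(2/5) = 25/12.
From π_2 · 1/3 = π_3 · 1/9: π_3/π_2 = (1/3)/(1/9) = 3.
Take π_1 proportional to 1; then unnormalized π = (1, 25/12, 25/4). Normalize by dividing by the sum 28/3:
  π = (3/28, 25/112, 75/112).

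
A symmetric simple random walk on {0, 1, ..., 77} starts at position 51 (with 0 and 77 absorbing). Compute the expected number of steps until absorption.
E[τ | X_0 = 51] = 1326

Let v_k = E[τ | X_0 = k]. Boundary: v_0 = v_77 = 0. Recurrence: v_k = 1 + (v_{k-1} + v_{k+1})/2 for 1 ≤ k ≤ 76. The particular solution to v_k − (v_{k-1} + v_{k+1})/2 = 1 is v_k = −k^2. Adding homogeneous solution A + B k and matching boundaries gives v_k = k (77 − k). Substituting k = 51: v_51 = 51 · 26 = 1326.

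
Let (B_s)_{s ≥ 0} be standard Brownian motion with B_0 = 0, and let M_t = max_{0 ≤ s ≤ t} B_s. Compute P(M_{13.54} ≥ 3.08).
P(M_{13.54} ≥ 3.08) = 2·P(B_{13.54} ≥ 3.08) = 2(1 − Φ(3.08/√13.54)) ≈ 0.4026

By the reflection principle for Brownian motion, P(M_t ≥ a) = 2 · P(B_t ≥ a) for a ≥ 0. Since B_t ~ N(0, t), P(B_t ≥ 3.08) = 1 − Φ(3.08/√t) = 1 − Φ(3.08/√13.54) = 1 − Φ(0.8370). So
  P(M_{13.54} ≥ 3.08) = 2(1 − Φ(0.8370)) ≈ 0.4026.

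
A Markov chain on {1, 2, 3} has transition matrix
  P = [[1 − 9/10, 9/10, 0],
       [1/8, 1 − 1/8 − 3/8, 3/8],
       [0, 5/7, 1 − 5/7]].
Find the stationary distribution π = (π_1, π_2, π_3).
π = (50/599, 360/599, 189/599)

This is a birth-death chain on three states, which satisfies detailed balance: π_1 · P_{12} = π_2 · P_{21} and π_2 · P_{23} = π_3 · P_{32}.
From π_1 · 9/10 = π_2 · 1/8: π_2/π_1 = (9/10)/(1/8) = 36/5.
From π_2 · 3/8 = π_3 · 5/7: π_3/π_2 = (3/8)/(5/7) = 21/40.
Take π_1 proportional to 1; then unnormalized π = (1, 36/5, 189/50). Normalize by dividing by the sum 599/50:
  π = (50/599, 360/599, 189/599).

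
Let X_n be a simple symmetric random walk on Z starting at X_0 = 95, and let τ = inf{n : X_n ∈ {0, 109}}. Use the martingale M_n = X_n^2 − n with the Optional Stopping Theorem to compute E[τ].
E[τ] = 1330

M_n = X_n^2 − n is a martingale (since E[X_{n+1}^2 | F_n] = X_n^2 + 1). By OST (τ has finite mean in a bounded region), E[M_τ] = E[M_0] = X_0^2 − 0 = 95^2 = 9025. Also E[M_τ] = E[X_τ^2] − E[τ]. The walk exits at 0 or 109, with P(hit 109 first) = 95/109, so E[X_τ^2] = 109^2 · 95/109 + 0 = 10355. Thus E[τ] = E[X_τ^2] − E[M_τ] = 10355 − 9025 = 1330 = 95(109 − 95) = 1330.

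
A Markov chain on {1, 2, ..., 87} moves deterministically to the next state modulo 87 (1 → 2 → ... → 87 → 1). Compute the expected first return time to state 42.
E[T_42 | X_0 = 42] = 87

The chain cycles deterministically, so starting at state 42 it returns in exactly 87 steps. Equivalently, the stationary distribution is uniform π_j = 1/87 for every state j, so by Kac's formula E[T_42] = 1/π_42 = 87.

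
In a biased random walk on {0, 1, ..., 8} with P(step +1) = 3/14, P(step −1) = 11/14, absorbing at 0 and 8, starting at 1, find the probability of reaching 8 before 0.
P(hit 8 before 0) = (1 − (11/3)^1) / (1 − (11/3)^8) = 2187/26794040

Let u_k denote P(reach 8 before 0 | start at k). Boundary: u_0 = 0, u_8 = 1. Recurrence: u_k = 3/14·u_{k+1} + 11/14·u_{k-1} for 1 ≤ k ≤ 7. Try u_k = A + B·r^k with r = q/p = (11/14)/(3/14) = 11/3. Substitution satisfies the recurrence; boundary conditions give:
  u_k = (1 − r^k) / (1 − r^N) = (1 − (11/3)^1) / (1 − (11/3)^8) = 2187/26794040.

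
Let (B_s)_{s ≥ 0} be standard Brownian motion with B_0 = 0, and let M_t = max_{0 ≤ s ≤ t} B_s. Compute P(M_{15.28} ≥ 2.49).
P(M_{15.28} ≥ 2.49) = 2·P(B_{15.28} ≥ 2.49) = 2(1 − Φ(2.49/√15.28)) ≈ 0.5241

By the reflection principle for Brownian motion, P(M_t ≥ a) = 2 · P(B_t ≥ a) for a ≥ 0. Since B_t ~ N(0, t), P(B_t ≥ 2.49) = 1 − Φ(2.49/√t) = 1 − Φ(2.49/√15.28) = 1 − Φ(0.6370). So
  P(M_{15.28} ≥ 2.49) = 2(1 − Φ(0.6370)) ≈ 0.5241.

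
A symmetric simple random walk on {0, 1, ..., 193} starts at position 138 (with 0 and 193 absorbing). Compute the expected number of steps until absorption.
E[τ | X_0 = 138] = 7590

Let v_k = E[τ | X_0 = k]. Boundary: v_0 = v_193 = 0. Recurrence: v_k = 1 + (v_{k-1} + v_{k+1})/2 for 1 ≤ k ≤ 192. The particular solution to v_k − (v_{k-1} + v_{k+1})/2 = 1 is v_k = −k^2. Adding homogeneous solution A + B k and matching boundaries gives v_k = k (193 − k). Substituting k = 138: v_138 = 138 · 55 = 7590.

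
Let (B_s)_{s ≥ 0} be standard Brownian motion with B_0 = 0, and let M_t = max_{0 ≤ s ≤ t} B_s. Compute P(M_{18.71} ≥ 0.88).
P(M_{18.71} ≥ 0.88) = 2·P(B_{18.71} ≥ 0.88) = 2(1 − Φ(0.88/√18.71)) ≈ 0.8388

By the reflection principle for Brownian motion, P(M_t ≥ a) = 2 · P(B_t ≥ a) for a ≥ 0. Since B_t ~ N(0, t), P(B_t ≥ 0.88) = 1 − Φ(0.88/√t) = 1 − Φ(0.88/√18.71) = 1 − Φ(0.2034). So
  P(M_{18.71} ≥ 0.88) = 2(1 − Φ(0.2034)) ≈ 0.8388.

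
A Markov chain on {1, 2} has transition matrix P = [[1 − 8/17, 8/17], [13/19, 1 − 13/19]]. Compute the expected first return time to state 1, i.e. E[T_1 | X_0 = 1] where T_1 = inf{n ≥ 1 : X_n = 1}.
E[T_1 | X_0 = 1] = 1/π_1 = 373/221

For an irreducible recurrent Markov chain with stationary distribution π, E[T_i | X_0 = i] = 1/π_i (Kac's formula). Here π_1 = (13/19)/(8/17 + 13/19) = (13/19)/(373/323) = 221/373, so E[T_1 | X_0 = 1] = 1/π_1 = (8/17 + 13/19)/(13/19) = (373/323)/(13/19) = 373/221.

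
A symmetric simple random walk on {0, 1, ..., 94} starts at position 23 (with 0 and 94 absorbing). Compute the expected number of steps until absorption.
E[τ | X_0 = 23] = 1633

Let v_k = E[τ | X_0 = k]. Boundary: v_0 = v_94 = 0. Recurrence: v_k = 1 + (v_{k-1} + v_{k+1})/2 for 1 ≤ k ≤ 93. The particular solution to v_k − (v_{k-1} + v_{k+1})/2 = 1 is v_k = −k^2. Adding homogeneous solution A + B k and matching boundaries gives v_k = k (94 − k). Substituting k = 23: v_23 = 23 · 71 = 1633.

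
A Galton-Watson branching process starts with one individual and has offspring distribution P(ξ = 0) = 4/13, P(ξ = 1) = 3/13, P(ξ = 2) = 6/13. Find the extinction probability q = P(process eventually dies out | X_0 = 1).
q = 2/3

The pgf is f(s) = 4/13 + 3/13·s + 6/13·s². The extinction probability q is the smallest fixed point of f in [0, 1]. Setting s = f(s):
  6/13·s² + (3/13 − 1)·s + 4/13 = 0
  6/13·s² − (4/13 + 6/13)·s + 4/13 = 0
which factors as (s − 1)·(6/13·s − 4/13) = 0, giving roots s = 1 and s = (4/13)/(6/13) = 2/3.
Mean offspring μ = 3/13 + 2·6/13 = 15/13 > 1 (supercritical), so q < 1. The extinction probability is the smaller root: q = (4/13)/(6/13) = 2/3.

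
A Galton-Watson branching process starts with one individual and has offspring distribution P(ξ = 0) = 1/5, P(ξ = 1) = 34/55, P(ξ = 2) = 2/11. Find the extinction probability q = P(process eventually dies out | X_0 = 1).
q = 1

Mean offspring μ = 0·1/5 + 1·34/55 + 2·2/11 = 54/55 ≤ 1. For μ ≤ 1 with offspring not concentrated at 1, the Galton-Watson process goes extinct almost surely, so q = 1.
(Algebraic check: The pgf is f(s) = 1/5 + 34/55·s + 2/11·s². The extinction probability q is the smallest fixed point of f in [0, 1]. Setting s = f(s):
  2/11·s² + (34/55 − 1)·s + 1/5 = 0
  2/11·s² − (1/5 + 2/11)·s + 1/5 = 0
which factors as (s − 1)·(2/11·s − 1/5) = 0, giving roots s = 1 and s = (1/5)/(2/11) = 11/10. Since 11/10 ≥ 1, the smallest root in [0, 1] is s = 1.)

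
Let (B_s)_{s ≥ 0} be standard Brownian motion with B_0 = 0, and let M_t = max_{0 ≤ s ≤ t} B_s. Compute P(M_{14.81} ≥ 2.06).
P(M_{14.81} ≥ 2.06) = 2·P(B_{14.81} ≥ 2.06) = 2(1 − Φ(2.06/√14.81)) ≈ 0.5924

By the reflection principle for Brownian motion, P(M_t ≥ a) = 2 · P(B_t ≥ a) for a ≥ 0. Since B_t ~ N(0, t), P(B_t ≥ 2.06) = 1 − Φ(2.06/√t) = 1 − Φ(2.06/√14.81) = 1 − Φ(0.5353). So
  P(M_{14.81} ≥ 2.06) = 2(1 − Φ(0.5353)) ≈ 0.5924.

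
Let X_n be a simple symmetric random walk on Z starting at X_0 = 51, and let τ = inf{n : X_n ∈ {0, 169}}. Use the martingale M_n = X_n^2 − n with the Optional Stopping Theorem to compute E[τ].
E[τ] = 6018

M_n = X_n^2 − n is a martingale (since E[X_{n+1}^2 | F_n] = X_n^2 + 1). By OST (τ has finite mean in a bounded region), E[M_τ] = E[M_0] = X_0^2 − 0 = 51^2 = 2601. Also E[M_τ] = E[X_τ^2] − E[τ]. The walk exits at 0 or 169, with P(hit 169 first) = 51/169, so E[X_τ^2] = 169^2 · 51/169 + 0 = 8619. Thus E[τ] = E[X_τ^2] − E[M_τ] = 8619 − 2601 = 6018 = 51(169 − 51) = 6018.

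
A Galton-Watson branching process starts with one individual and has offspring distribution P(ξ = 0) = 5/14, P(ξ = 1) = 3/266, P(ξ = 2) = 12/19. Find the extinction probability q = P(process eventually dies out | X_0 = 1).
q = 95/168

The pgf is f(s) = 5/14 + 3/266·s + 12/19·s². The extinction probability q is the smallest fixed point of f in [0, 1]. Setting s = f(s):
  12/19·s² + (3/266 − 1)·s + 5/14 = 0
  12/19·s² − (5/14 + 12/19)·s + 5/14 = 0
which factors as (s − 1)·(12/19·s − 5/14) = 0, giving roots s = 1 and s = (5/14)/(12/19) = 95/168.
Mean offspring μ = 3/266 + 2·12/19 = 339/266 > 1 (supercritical), so q < 1. The extinction probability is the smaller root: q = (5/14)/(12/19) = 95/168.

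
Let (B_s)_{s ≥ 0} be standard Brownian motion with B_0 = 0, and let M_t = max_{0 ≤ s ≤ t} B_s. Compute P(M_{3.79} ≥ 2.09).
P(M_{3.79} ≥ 2.09) = 2·P(B_{3.79} ≥ 2.09) = 2(1 − Φ(2.09/√3.79)) ≈ 0.2830

By the reflection principle for Brownian motion, P(M_t ≥ a) = 2 · P(B_t ≥ a) for a ≥ 0. Since B_t ~ N(0, t), P(B_t ≥ 2.09) = 1 − Φ(2.09/√t) = 1 − Φ(2.09/√3.79) = 1 − Φ(1.0736). So
  P(M_{3.79} ≥ 2.09) = 2(1 − Φ(1.0736)) ≈ 0.2830.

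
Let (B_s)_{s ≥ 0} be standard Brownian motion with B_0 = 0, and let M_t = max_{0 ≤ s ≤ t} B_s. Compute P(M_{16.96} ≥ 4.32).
P(M_{16.96} ≥ 4.32) = 2·P(B_{16.96} ≥ 4.32) = 2(1 − Φ(4.32/√16.96)) ≈ 0.2942

By the reflection principle for Brownian motion, P(M_t ≥ a) = 2 · P(B_t ≥ a) for a ≥ 0. Since B_t ~ N(0, t), P(B_t ≥ 4.32) = 1 − Φ(4.32/√t) = 1 − Φ(4.32/√16.96) = 1 − Φ(1.0490). So
  P(M_{16.96} ≥ 4.32) = 2(1 − Φ(1.0490)) ≈ 0.2942.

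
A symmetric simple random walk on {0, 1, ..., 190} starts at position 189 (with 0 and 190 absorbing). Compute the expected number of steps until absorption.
E[τ | X_0 = 189] = 189

Let v_k = E[τ | X_0 = k]. Boundary: v_0 = v_190 = 0. Recurrence: v_k = 1 + (v_{k-1} + v_{k+1})/2 for 1 ≤ k ≤ 189. The particular solution to v_k − (v_{k-1} + v_{k+1})/2 = 1 is v_k = −k^2. Adding homogeneous solution A + B k and matching boundaries gives v_k = k (190 − k). Substituting k = 189: v_189 = 189 · 1 = 189.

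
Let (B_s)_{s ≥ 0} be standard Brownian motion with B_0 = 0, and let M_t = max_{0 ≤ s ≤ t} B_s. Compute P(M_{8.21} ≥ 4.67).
P(M_{8.21} ≥ 4.67) = 2·P(B_{8.21} ≥ 4.67) = 2(1 − Φ(4.67/√8.21)) ≈ 0.1031

By the reflection principle for Brownian motion, P(M_t ≥ a) = 2 · P(B_t ≥ a) for a ≥ 0. Since B_t ~ N(0, t), P(B_t ≥ 4.67) = 1 − Φ(4.67/√t) = 1 − Φ(4.67/√8.21) = 1 − Φ(1.6298). So
  P(M_{8.21} ≥ 4.67) = 2(1 − Φ(1.6298)) ≈ 0.1031.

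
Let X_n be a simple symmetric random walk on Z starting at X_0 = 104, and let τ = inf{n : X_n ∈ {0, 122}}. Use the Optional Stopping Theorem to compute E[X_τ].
E[X_τ] = 104

X_n is a martingale and τ is a bounded-mean stopping time (indeed τ is finite a.s. with bounded expectation since the walk is in a bounded region). By the OST, E[X_τ] = E[X_0] = 104. Equivalently: E[X_τ] = 122 · P(hit 122 first) + 0 · P(hit 0 first) = 122 · (104/122) = 104.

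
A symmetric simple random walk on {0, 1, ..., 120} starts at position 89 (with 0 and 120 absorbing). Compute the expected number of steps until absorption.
E[τ | X_0 = 89] = 2759

Let v_k = E[τ | X_0 = k]. Boundary: v_0 = v_120 = 0. Recurrence: v_k = 1 + (v_{k-1} + v_{k+1})/2 for 1 ≤ k ≤ 119. The particular solution to v_k − (v_{k-1} + v_{k+1})/2 = 1 is v_k = −k^2. Adding homogeneous solution A + B k and matching boundaries gives v_k = k (120 − k). Substituting k = 89: v_89 = 89 · 31 = 2759.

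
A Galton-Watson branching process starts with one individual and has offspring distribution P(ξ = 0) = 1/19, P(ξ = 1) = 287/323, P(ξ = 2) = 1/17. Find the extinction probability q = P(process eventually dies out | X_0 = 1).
q = 17/19

The pgf is f(s) = 1/19 + 287/323·s + 1/17·s². The extinction probability q is the smallest fixed point of f in [0, 1]. Setting s = f(s):
  1/17·s² + (287/323 − 1)·s + 1/19 = 0
  1/17·s² − (1/19 + 1/17)·s + 1/19 = 0
which factors as (s − 1)·(1/17·s − 1/19) = 0, giving roots s = 1 and s = (1/19)/(1/17) = 17/19.
Mean offspring μ = 287/323 + 2·1/17 = 325/323 > 1 (supercritical), so q < 1. The extinction probability is the smaller root: q = (1/19)/(1/17) = 17/19.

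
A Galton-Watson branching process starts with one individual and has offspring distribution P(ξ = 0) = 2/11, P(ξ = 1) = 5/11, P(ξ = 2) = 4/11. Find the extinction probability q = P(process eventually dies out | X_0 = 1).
q = 1/2

The pgf is f(s) = 2/11 + 5/11·s + 4/11·s². The extinction probability q is the smallest fixed point of f in [0, 1]. Setting s = f(s):
  4/11·s² + (5/11 − 1)·s + 2/11 = 0
  4/11·s² − (2/11 + 4/11)·s + 2/11 = 0
which factors as (s − 1)·(4/11·s − 2/11) = 0, giving roots s = 1 and s = (2/11)/(4/11) = 1/2.
Mean offspring μ = 5/11 + 2·4/11 = 13/11 > 1 (supercritical), so q < 1. The extinction probability is the smaller root: q = (2/11)/(4/11) = 1/2.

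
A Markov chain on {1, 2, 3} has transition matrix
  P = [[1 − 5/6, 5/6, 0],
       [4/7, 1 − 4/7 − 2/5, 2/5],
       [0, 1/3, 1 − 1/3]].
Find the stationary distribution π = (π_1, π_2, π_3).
π = (24/101, 35/101, 42/101)

This is a birth-death chain on three states, which satisfies detailed balance: π_1 · P_{12} = π_2 · P_{21} and π_2 · P_{23} = π_3 · P_{32}.
From π_1 · 5/6 = π_2 · 4/7: π_2/π_1 = (5/6)/(4/7) = 35/24.
From π_2 · 2/5 = π_3 · 1/3: π_3/π_2 = (2/5)/(1/3) = 6/5.
Take π_1 proportional to 1; then unnormalized π = (1, 35/24, 7/4). Normalize by dividing by the sum 101/24:
  π = (24/101, 35/101, 42/101).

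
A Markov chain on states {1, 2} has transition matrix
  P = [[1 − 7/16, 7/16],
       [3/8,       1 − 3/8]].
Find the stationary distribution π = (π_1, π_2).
π_1 = 6/13, π_2 = 7/13

Solve πP = π with π_1 + π_2 = 1. From πP = π: π_1 · (1 − 7/16) + π_2 · 3/8 = π_1 ⇒ π_2 · 3/8 = π_1 · 7/16 ⇒ π_2/π_1 = (7/16)/(3/8) = 7/6. Together with π_1 + π_2 = 1:
  π_1 = (3/8)/(7/16 + 3/8) = (3/8)/(13/16) = 6/13,
  π_2 = (7/16)/(7/16 + 3/8) = (7/16)/(13/16) = 7/13.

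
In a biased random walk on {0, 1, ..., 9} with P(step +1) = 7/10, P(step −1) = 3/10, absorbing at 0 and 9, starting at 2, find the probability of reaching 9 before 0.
P(hit 9 before 0) = (1 − (3/7)^2) / (1 − (3/7)^9) = 8235430/10083481

Let u_k denote P(reach 9 before 0 | start at k). Boundary: u_0 = 0, u_9 = 1. Recurrence: u_k = 7/10·u_{k+1} + 3/10·u_{k-1} for 1 ≤ k ≤ 8. Try u_k = A + B·r^k with r = q/p = (3/10)/(7/10) = 3/7. Substitution satisfies the recurrence; boundary conditions give:
  u_k = (1 − r^k) / (1 − r^N) = (1 − (3/7)^2) / (1 − (3/7)^9) = 8235430/10083481.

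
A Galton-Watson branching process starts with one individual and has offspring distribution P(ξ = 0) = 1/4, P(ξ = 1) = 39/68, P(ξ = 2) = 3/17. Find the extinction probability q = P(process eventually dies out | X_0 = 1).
q = 1

Mean offspring μ = 0·1/4 + 1·39/68 + 2·3/17 = 63/68 ≤ 1. For μ ≤ 1 with offspring not concentrated at 1, the Galton-Watson process goes extinct almost surely, so q = 1.
(Algebraic check: The pgf is f(s) = 1/4 + 39/68·s + 3/17·s². The extinction probability q is the smallest fixed point of f in [0, 1]. Setting s = f(s):
  3/17·s² + (39/68 − 1)·s + 1/4 = 0
  3/17·s² − (1/4 + 3/17)·s + 1/4 = 0
which factors as (s − 1)·(3/17·s − 1/4) = 0, giving roots s = 1 and s = (1/4)/(3/17) = 17/12. Since 17/12 ≥ 1, the smallest root in [0, 1] is s = 1.)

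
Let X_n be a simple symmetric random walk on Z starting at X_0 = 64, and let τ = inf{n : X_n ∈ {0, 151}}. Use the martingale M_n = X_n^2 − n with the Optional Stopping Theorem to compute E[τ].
E[τ] = 5568

M_n = X_n^2 − n is a martingale (since E[X_{n+1}^2 | F_n] = X_n^2 + 1). By OST (τ has finite mean in a bounded region), E[M_τ] = E[M_0] = X_0^2 − 0 = 64^2 = 4096. Also E[M_τ] = E[X_τ^2] − E[τ]. The walk exits at 0 or 151, with P(hit 151 first) = 64/151, so E[X_τ^2] = 151^2 · 64/151 + 0 = 9664. Thus E[τ] = E[X_τ^2] − E[M_τ] = 9664 − 4096 = 5568 = 64(151 − 64) = 5568.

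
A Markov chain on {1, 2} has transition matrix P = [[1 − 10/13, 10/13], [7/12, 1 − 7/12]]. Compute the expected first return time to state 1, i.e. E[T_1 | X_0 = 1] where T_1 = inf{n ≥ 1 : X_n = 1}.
E[T_1 | X_0 = 1] = 1/π_1 = 211/91

For an irreducible recurrent Markov chain with stationary distribution π, E[T_i | X_0 = i] = 1/π_i (Kac's formula). Here π_1 = (7/12)/(10/13 + 7/12) = (7/12)/(211/156) = 91/211, so E[T_1 | X_0 = 1] = 1/π_1 = (10/13 + 7/12)/(7/12) = (211/156)/(7/12) = 211/91.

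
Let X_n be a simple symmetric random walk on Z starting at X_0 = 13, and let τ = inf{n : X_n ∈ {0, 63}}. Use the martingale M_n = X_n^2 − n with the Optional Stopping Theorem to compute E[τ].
E[τ] = 650

M_n = X_n^2 − n is a martingale (since E[X_{n+1}^2 | F_n] = X_n^2 + 1). By OST (τ has finite mean in a bounded region), E[M_τ] = E[M_0] = X_0^2 − 0 = 13^2 = 169. Also E[M_τ] = E[X_τ^2] − E[τ]. The walk exits at 0 or 63, with P(hit 63 first) = 13/63, so E[X_τ^2] = 63^2 · 13/63 + 0 = 819. Thus E[τ] = E[X_τ^2] − E[M_τ] = 819 − 169 = 650 = 13(63 − 13) = 650.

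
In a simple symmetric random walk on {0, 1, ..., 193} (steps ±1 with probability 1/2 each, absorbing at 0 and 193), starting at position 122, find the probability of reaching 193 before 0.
P(hit 193 before 0) = 122/193

Let u_k = P(hit 193 before 0 | start at k). Then u_0 = 0, u_193 = 1, and u_k = u_{k-1}/2 + u_{k+1}/2 for 1 ≤ k ≤ 192. This harmonic recurrence is solved by u_k = k/193, giving u_122 = 122/193.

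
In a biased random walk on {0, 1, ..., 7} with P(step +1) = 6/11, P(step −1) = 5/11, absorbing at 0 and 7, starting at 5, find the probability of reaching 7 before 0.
P(hit 7 before 0) = (1 − (5/6)^5) / (1 − (5/6)^7) = 167436/201811

Let u_k denote P(reach 7 before 0 | start at k). Boundary: u_0 = 0, u_7 = 1. Recurrence: u_k = 6/11·u_{k+1} + 5/11·u_{k-1} for 1 ≤ k ≤ 6. Try u_k = A + B·r^k with r = q/p = (5/11)/(6/11) = 5/6. Substitution satisfies the recurrence; boundary conditions give:
  u_k = (1 − r^k) / (1 − r^N) = (1 − (5/6)^5) / (1 − (5/6)^7) = 167436/201811.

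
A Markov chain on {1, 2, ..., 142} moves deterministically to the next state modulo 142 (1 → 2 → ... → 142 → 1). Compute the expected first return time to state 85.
E[T_85 | X_0 = 85] = 142

The chain cycles deterministically, so starting at state 85 it returns in exactly 142 steps. Equivalently, the stationary distribution is uniform π_j = 1/142 for every state j, so by Kac's formula E[T_85] = 1/π_85 = 142.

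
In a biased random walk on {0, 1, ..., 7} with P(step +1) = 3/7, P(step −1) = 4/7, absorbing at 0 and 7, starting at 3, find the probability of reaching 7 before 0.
P(hit 7 before 0) = (1 − (4/3)^3) / (1 − (4/3)^7) = 2997/14197

Let u_k denote P(reach 7 before 0 | start at k). Boundary: u_0 = 0, u_7 = 1. Recurrence: u_k = 3/7·u_{k+1} + 4/7·u_{k-1} for 1 ≤ k ≤ 6. Try u_k = A + B·r^k with r = q/p = (4/7)/(3/7) = 4/3. Substitution satisfies the recurrence; boundary conditions give:
  u_k = (1 − r^k) / (1 − r^N) = (1 − (4/3)^3) / (1 − (4/3)^7) = 2997/14197.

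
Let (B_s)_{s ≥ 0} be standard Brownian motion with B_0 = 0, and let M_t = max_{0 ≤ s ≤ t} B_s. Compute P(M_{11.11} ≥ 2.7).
P(M_{11.11} ≥ 2.7) = 2·P(B_{11.11} ≥ 2.7) = 2(1 − Φ(2.7/√11.11)) ≈ 0.4179

By the reflection principle for Brownian motion, P(M_t ≥ a) = 2 · P(B_t ≥ a) for a ≥ 0. Since B_t ~ N(0, t), P(B_t ≥ 2.7) = 1 − Φ(2.7/√t) = 1 − Φ(2.7/√11.11) = 1 − Φ(0.8100). So
  P(M_{11.11} ≥ 2.7) = 2(1 − Φ(0.8100)) ≈ 0.4179.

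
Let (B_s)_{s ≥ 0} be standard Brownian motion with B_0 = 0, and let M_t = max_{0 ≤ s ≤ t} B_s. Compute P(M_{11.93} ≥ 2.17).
P(M_{11.93} ≥ 2.17) = 2·P(B_{11.93} ≥ 2.17) = 2(1 − Φ(2.17/√11.93)) ≈ 0.5298

By the reflection principle for Brownian motion, P(M_t ≥ a) = 2 · P(B_t ≥ a) for a ≥ 0. Since B_t ~ N(0, t), P(B_t ≥ 2.17) = 1 − Φ(2.17/√t) = 1 − Φ(2.17/√11.93) = 1 − Φ(0.6283). So
  P(M_{11.93} ≥ 2.17) = 2(1 − Φ(0.6283)) ≈ 0.5298.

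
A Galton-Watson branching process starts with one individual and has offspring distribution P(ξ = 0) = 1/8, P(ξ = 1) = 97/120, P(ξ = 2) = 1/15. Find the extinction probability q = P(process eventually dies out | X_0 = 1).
q = 1

Mean offspring μ = 0·1/8 + 1·97/120 + 2·1/15 = 113/120 ≤ 1. For μ ≤ 1 with offspring not concentrated at 1, the Galton-Watson process goes extinct almost surely, so q = 1.
(Algebraic check: The pgf is f(s) = 1/8 + 97/120·s + 1/15·s². The extinction probability q is the smallest fixed point of f in [0, 1]. Setting s = f(s):
  1/15·s² + (97/120 − 1)·s + 1/8 = 0
  1/15·s² − (1/8 + 1/15)·s + 1/8 = 0
which factors as (s − 1)·(1/15·s − 1/8) = 0, giving roots s = 1 and s = (1/8)/(1/15) = 15/8. Since 15/8 ≥ 1, the smallest root in [0, 1] is s = 1.)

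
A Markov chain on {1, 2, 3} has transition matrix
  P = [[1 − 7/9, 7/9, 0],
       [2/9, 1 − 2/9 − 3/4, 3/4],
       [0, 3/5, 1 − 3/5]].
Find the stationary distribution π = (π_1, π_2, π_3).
π = (8/71, 28/71, 35/71)

This is a birth-death chain on three states, which satisfies detailed balance: π_1 · P_{12} = π_2 · P_{21} and π_2 · P_{23} = π_3 · P_{32}.
From π_1 · 7/9 = π_2 · 2/9: π_2/π_1 = (7/9)/(2/9) = 7/2.
From π_2 · 3/4 = π_3 · 3/5: π_3/π_2 = (3/4)/(3/5) = 5/4.
Take π_1 proportional to 1; then unnormalized π = (1, 7/2, 35/8). Normalize by dividing by the sum 71/8:
  π = (8/71, 28/71, 35/71).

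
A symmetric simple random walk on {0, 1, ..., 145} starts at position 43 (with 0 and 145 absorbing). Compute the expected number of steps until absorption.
E[τ | X_0 = 43] = 4386

Let v_k = E[τ | X_0 = k]. Boundary: v_0 = v_145 = 0. Recurrence: v_k = 1 + (v_{k-1} + v_{k+1})/2 for 1 ≤ k ≤ 144. The particular solution to v_k − (v_{k-1} + v_{k+1})/2 = 1 is v_k = −k^2. Adding homogeneous solution A + B k and matching boundaries gives v_k = k (145 − k). Substituting k = 43: v_43 = 43 · 102 = 4386.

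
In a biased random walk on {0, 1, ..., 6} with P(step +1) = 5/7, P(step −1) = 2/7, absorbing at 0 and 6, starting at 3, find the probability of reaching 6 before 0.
P(hit 6 before 0) = (1 − (2/5)^3) / (1 − (2/5)^6) = 125/133

Let u_k denote P(reach 6 before 0 | start at k). Boundary: u_0 = 0, u_6 = 1. Recurrence: u_k = 5/7·u_{k+1} + 2/7·u_{k-1} for 1 ≤ k ≤ 5. Try u_k = A + B·r^k with r = q/p = (2/7)/(5/7) = 2/5. Substitution satisfies the recurrence; boundary conditions give:
  u_k = (1 − r^k) / (1 − r^N) = (1 − (2/5)^3) / (1 − (2/5)^6) = 125/133.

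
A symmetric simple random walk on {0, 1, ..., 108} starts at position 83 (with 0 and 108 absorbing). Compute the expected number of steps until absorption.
E[τ | X_0 = 83] = 2075

Let v_k = E[τ | X_0 = k]. Boundary: v_0 = v_108 = 0. Recurrence: v_k = 1 + (v_{k-1} + v_{k+1})/2 for 1 ≤ k ≤ 107. The particular solution to v_k − (v_{k-1} + v_{k+1})/2 = 1 is v_k = −k^2. Adding homogeneous solution A + B k and matching boundaries gives v_k = k (108 − k). Substituting k = 83: v_83 = 83 · 25 = 2075.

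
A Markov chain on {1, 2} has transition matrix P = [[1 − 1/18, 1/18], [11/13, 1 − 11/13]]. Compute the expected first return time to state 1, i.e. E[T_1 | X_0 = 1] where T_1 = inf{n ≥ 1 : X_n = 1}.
E[T_1 | X_0 = 1] = 1/π_1 = 211/198

For an irreducible recurrent Markov chain with stationary distribution π, E[T_i | X_0 = i] = 1/π_i (Kac's formula). Here π_1 = (11/13)/(1/18 + 11/13) = (11/13)/(211/234) = 198/211, so E[T_1 | X_0 = 1] = 1/π_1 = (1/18 + 11/13)/(11/13) = (211/234)/(11/13) = 211/198.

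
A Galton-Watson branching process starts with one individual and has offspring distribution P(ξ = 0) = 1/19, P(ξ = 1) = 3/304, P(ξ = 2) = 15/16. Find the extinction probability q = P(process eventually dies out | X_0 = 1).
q = 16/285

The pgf is f(s) = 1/19 + 3/304·s + 15/16·s². The extinction probability q is the smallest fixed point of f in [0, 1]. Setting s = f(s):
  15/16·s² + (3/304 − 1)·s + 1/19 = 0
  15/16·s² − (1/19 + 15/16)·s + 1/19 = 0
which factors as (s − 1)·(15/16·s − 1/19) = 0, giving roots s = 1 and s = (1/19)/(15/16) = 16/285.
Mean offspring μ = 3/304 + 2·15/16 = 573/304 > 1 (supercritical), so q < 1. The extinction probability is the smaller root: q = (1/19)/(15/16) = 16/285.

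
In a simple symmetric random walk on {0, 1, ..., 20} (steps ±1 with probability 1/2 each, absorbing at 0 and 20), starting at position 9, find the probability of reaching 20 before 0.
P(hit 20 before 0) = 9/20

Let u_k = P(hit 20 before 0 | start at k). Then u_0 = 0, u_20 = 1, and u_k = u_{k-1}/2 + u_{k+1}/2 for 1 ≤ k ≤ 19. This harmonic recurrence is solved by u_k = k/20, giving u_9 = 9/20.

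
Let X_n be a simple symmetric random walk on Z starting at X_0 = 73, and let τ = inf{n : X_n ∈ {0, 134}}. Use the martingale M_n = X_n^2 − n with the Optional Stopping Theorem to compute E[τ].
E[τ] = 4453

M_n = X_n^2 − n is a martingale (since E[X_{n+1}^2 | F_n] = X_n^2 + 1). By OST (τ has finite mean in a bounded region), E[M_τ] = E[M_0] = X_0^2 − 0 = 73^2 = 5329. Also E[M_τ] = E[X_τ^2] − E[τ]. The walk exits at 0 or 134, with P(hit 134 first) = 73/134, so E[X_τ^2] = 134^2 · 73/134 + 0 = 9782. Thus E[τ] = E[X_τ^2] − E[M_τ] = 9782 − 5329 = 4453 = 73(134 − 73) = 4453.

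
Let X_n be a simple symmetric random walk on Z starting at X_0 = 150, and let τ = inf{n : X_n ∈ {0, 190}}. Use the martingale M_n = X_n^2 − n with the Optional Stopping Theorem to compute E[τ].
E[τ] = 6000

M_n = X_n^2 − n is a martingale (since E[X_{n+1}^2 | F_n] = X_n^2 + 1). By OST (τ has finite mean in a bounded region), E[M_τ] = E[M_0] = X_0^2 − 0 = 150^2 = 22500. Also E[M_τ] = E[X_τ^2] − E[τ]. The walk exits at 0 or 190, with P(hit 190 first) = 150/190, so E[X_τ^2] = 190^2 · 150/190 + 0 = 28500. Thus E[τ] = E[X_τ^2] − E[M_τ] = 28500 − 22500 = 6000 = 150(190 − 150) = 6000.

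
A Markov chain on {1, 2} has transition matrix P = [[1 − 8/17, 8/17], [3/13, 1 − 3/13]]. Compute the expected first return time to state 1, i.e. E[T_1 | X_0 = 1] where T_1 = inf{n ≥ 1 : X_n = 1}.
E[T_1 | X_0 = 1] = 1/π_1 = 155/51

For an irreducible recurrent Markov chain with stationary distribution π, E[T_i | X_0 = i] = 1/π_i (Kac's formula). Here π_1 = (3/13)/(8/17 + 3/13) = (3/13)/(155/221) = 51/155, so E[T_1 | X_0 = 1] = 1/π_1 = (8/17 + 3/13)/(3/13) = (155/221)/(3/13) = 155/51.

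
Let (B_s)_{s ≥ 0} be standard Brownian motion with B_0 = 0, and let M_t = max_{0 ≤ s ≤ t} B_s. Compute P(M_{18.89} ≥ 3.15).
P(M_{18.89} ≥ 3.15) = 2·P(B_{18.89} ≥ 3.15) = 2(1 − Φ(3.15/√18.89)) ≈ 0.4686

By the reflection principle for Brownian motion, P(M_t ≥ a) = 2 · P(B_t ≥ a) for a ≥ 0. Since B_t ~ N(0, t), P(B_t ≥ 3.15) = 1 − Φ(3.15/√t) = 1 − Φ(3.15/√18.89) = 1 − Φ(0.7248). So
  P(M_{18.89} ≥ 3.15) = 2(1 − Φ(0.7248)) ≈ 0.4686.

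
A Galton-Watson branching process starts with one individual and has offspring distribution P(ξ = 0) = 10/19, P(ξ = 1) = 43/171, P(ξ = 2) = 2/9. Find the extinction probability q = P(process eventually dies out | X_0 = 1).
q = 1

Mean offspring μ = 0·10/19 + 1·43/171 + 2·2/9 = 119/171 ≤ 1. For μ ≤ 1 with offspring not concentrated at 1, the Galton-Watson process goes extinct almost surely, so q = 1.
(Algebraic check: The pgf is f(s) = 10/19 + 43/171·s + 2/9·s². The extinction probability q is the smallest fixed point of f in [0, 1]. Setting s = f(s):
  2/9·s² + (43/171 − 1)·s + 10/19 = 0
  2/9·s² − (10/19 + 2/9)·s + 10/19 = 0
which factors as (s − 1)·(2/9·s − 10/19) = 0, giving roots s = 1 and s = (10/19)/(2/9) = 45/19. Since 45/19 ≥ 1, the smallest root in [0, 1] is s = 1.)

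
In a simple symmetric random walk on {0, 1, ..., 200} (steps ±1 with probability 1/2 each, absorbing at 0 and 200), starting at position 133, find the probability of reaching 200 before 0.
P(hit 200 before 0) = 133/200

Let u_k = P(hit 200 before 0 | start at k). Then u_0 = 0, u_200 = 1, and u_k = u_{k-1}/2 + u_{k+1}/2 for 1 ≤ k ≤ 199. This harmonic recurrence is solved by u_k = k/200, giving u_133 = 133/200.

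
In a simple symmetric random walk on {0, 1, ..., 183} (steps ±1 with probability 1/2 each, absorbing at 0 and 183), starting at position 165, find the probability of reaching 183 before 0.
P(hit 183 before 0) = 165/183 = 55/61

Let u_k = P(hit 183 before 0 | start at k). Then u_0 = 0, u_183 = 1, and u_k = u_{k-1}/2 + u_{k+1}/2 for 1 ≤ k ≤ 182. This harmonic recurrence is solved by u_k = k/183, giving u_165 = 165/183 = 55/61.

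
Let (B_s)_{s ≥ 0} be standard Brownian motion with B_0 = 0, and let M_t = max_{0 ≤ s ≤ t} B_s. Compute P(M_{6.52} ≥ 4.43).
P(M_{6.52} ≥ 4.43) = 2·P(B_{6.52} ≥ 4.43) = 2(1 − Φ(4.43/√6.52)) ≈ 0.0828

By the reflection principle for Brownian motion, P(M_t ≥ a) = 2 · P(B_t ≥ a) for a ≥ 0. Since B_t ~ N(0, t), P(B_t ≥ 4.43) = 1 − Φ(4.43/√t) = 1 − Φ(4.43/√6.52) = 1 − Φ(1.7349). So
  P(M_{6.52} ≥ 4.43) = 2(1 − Φ(1.7349)) ≈ 0.0828.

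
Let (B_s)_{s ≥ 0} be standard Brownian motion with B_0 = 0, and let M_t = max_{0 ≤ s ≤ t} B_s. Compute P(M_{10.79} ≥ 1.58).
P(M_{10.79} ≥ 1.58) = 2·P(B_{10.79} ≥ 1.58) = 2(1 − Φ(1.58/√10.79)) ≈ 0.6305

By the reflection principle for Brownian motion, P(M_t ≥ a) = 2 · P(B_t ≥ a) for a ≥ 0. Since B_t ~ N(0, t), P(B_t ≥ 1.58) = 1 − Φ(1.58/√t) = 1 − Φ(1.58/√10.79) = 1 − Φ(0.4810). So
  P(M_{10.79} ≥ 1.58) = 2(1 − Φ(0.4810)) ≈ 0.6305.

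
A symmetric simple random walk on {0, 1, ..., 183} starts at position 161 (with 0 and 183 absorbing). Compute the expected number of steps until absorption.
E[τ | X_0 = 161] = 3542

Let v_k = E[τ | X_0 = k]. Boundary: v_0 = v_183 = 0. Recurrence: v_k = 1 + (v_{k-1} + v_{k+1})/2 for 1 ≤ k ≤ 182. The particular solution to v_k − (v_{k-1} + v_{k+1})/2 = 1 is v_k = −k^2. Adding homogeneous solution A + B k and matching boundaries gives v_k = k (183 − k). Substituting k = 161: v_161 = 161 · 22 = 3542.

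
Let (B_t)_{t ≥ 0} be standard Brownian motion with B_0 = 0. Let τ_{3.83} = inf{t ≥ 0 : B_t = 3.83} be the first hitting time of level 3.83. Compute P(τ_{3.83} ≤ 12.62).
P(τ_{3.83} ≤ 12.62) = 2(1 − Φ(3.83/√12.62)) = 2(1 − Φ(1.0781)) ≈ 0.2810

By the reflection principle for standard BM, P(τ_b ≤ t) = 2 · P(B_t ≥ b). Since B_t ~ N(0, t), P(B_t ≥ 3.83) = 1 − Φ(3.83/√t) = 1 − Φ(3.83/√12.62) = 1 − Φ(1.0781) ≈ 0.14049. Doubling: P(τ_{3.83} ≤ 12.62) ≈ 2 · 0.14049 = 0.28098 ≈ 0.2810.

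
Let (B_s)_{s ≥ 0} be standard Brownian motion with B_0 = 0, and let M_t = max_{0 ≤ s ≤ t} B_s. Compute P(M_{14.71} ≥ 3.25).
P(M_{14.71} ≥ 3.25) = 2·P(B_{14.71} ≥ 3.25) = 2(1 − Φ(3.25/√14.71)) ≈ 0.3968

By the reflection principle for Brownian motion, P(M_t ≥ a) = 2 · P(B_t ≥ a) for a ≥ 0. Since B_t ~ N(0, t), P(B_t ≥ 3.25) = 1 − Φ(3.25/√t) = 1 − Φ(3.25/√14.71) = 1 − Φ(0.8474). So
  P(M_{14.71} ≥ 3.25) = 2(1 − Φ(0.8474)) ≈ 0.3968.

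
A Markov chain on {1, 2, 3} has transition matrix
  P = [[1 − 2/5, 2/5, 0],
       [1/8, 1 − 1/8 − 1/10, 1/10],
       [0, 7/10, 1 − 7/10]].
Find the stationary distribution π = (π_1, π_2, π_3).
π = (35/163, 112/163, 16/163)

This is a birth-death chain on three states, which satisfies detailed balance: π_1 · P_{12} = π_2 · P_{21} and π_2 · P_{23} = π_3 · P_{32}.
From π_1 · 2/5 = π_2 · 1/8: π_2/π_1 = (2/5)/(1/8) = 16/5.
From π_2 · 1/10 = π_3 · 7/10: π_3/π_2 = (1/10)/(7/10) = 1/7.
Take π_1 proportional to 1; then unnormalized π = (1, 16/5, 16/35). Normalize by dividing by the sum 163/35:
  π = (35/163, 112/163, 16/163).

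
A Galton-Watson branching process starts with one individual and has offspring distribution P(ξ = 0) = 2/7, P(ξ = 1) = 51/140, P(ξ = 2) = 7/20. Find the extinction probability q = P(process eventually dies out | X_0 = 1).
q = 40/49

The pgf is f(s) = 2/7 + 51/140·s + 7/20·s². The extinction probability q is the smallest fixed point of f in [0, 1]. Setting s = f(s):
  7/20·s² + (51/140 − 1)·s + 2/7 = 0
  7/20·s² − (2/7 + 7/20)·s + 2/7 = 0
which factors as (s − 1)·(7/20·s − 2/7) = 0, giving roots s = 1 and s = (2/7)/(7/20) = 40/49.
Mean offspring μ = 51/140 + 2·7/20 = 149/140 > 1 (supercritical), so q < 1. The extinction probability is the smaller root: q = (2/7)/(7/20) = 40/49.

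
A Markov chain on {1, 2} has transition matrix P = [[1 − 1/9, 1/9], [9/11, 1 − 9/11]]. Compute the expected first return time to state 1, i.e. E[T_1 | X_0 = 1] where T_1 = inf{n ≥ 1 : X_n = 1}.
E[T_1 | X_0 = 1] = 1/π_1 = 92/81

For an irreducible recurrent Markov chain with stationary distribution π, E[T_i | X_0 = i] = 1/π_i (Kac's formula). Here π_1 = (9/11)/(1/9 + 9/11) = (9/11)/(92/99) = 81/92, so E[T_1 | X_0 = 1] = 1/π_1 = (1/9 + 9/11)/(9/11) = (92/99)/(9/11) = 92/81.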